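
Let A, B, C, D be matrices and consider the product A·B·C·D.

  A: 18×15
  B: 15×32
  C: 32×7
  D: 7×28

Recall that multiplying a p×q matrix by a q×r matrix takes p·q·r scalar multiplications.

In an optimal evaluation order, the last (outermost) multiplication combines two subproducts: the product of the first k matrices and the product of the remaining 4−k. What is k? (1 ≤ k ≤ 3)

Adjacent pairs: AB = 18·15·32 = 8640; BC = 15·32·7 = 3360; CD = 32·7·28 = 6272.
Length 3: A..C: k=1: 0+3360+18·15·7=5250; k=2: 8640+0+18·32·7=12672 → min 5250 | B..D: k=2: 0+6272+15·32·28=19712; k=3: 3360+0+15·7·28=6300 → min 6300.
Top-level splits: k=1: (A..A)·(B..D) → 0+6300+18·15·28 = 13860; k=2: (A..B)·(C..D) → 8640+6272+18·32·28 = 31040; k=3: (A..C)·(D..D) → 5250+0+18·7·28 = 8778.
Best split is after C, i.e. k = 3.

3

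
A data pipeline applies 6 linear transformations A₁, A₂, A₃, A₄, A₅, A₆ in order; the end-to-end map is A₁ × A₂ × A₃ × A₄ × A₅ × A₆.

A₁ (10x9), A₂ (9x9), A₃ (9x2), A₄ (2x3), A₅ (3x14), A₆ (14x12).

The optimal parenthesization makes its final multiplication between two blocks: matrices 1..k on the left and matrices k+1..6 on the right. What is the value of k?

3

Adjacent pairs: A₁A₂ = 10·9·9 = 810; A₂A₃ = 9·9·2 = 162; A₃A₄ = 9·2·3 = 54; A₄A₅ = 2·3·14 = 84; A₅A₆ = 3·14·12 = 504.
Length 3: A₁..A₃: k=1: 0+162+10·9·2=342; k=2: 810+0+10·9·2=990 → min 342 | A₂..A₄: k=2: 0+54+9·9·3=297; k=3: 162+0+9·2·3=216 → min 216 | A₃..A₅: k=3: 0+84+9·2·14=336; k=4: 54+0+9·3·14=432 → min 336 | A₄..A₆: k=4: 0+504+2·3·12=576; k=5: 84+0+2·14·12=420 → min 420.
Length 4: A₁..A₄: k=1: 0+216+10·9·3=486; k=2: 810+54+10·9·3=1134; k=3: 342+0+10·2·3=402 → min 402 | A₂..A₅: k=2: 0+336+9·9·14=1470; k=3: 162+84+9·2·14=498; k=4: 216+0+9·3·14=594 → min 498 | A₃..A₆: k=3: 0+420+9·2·12=636; k=4: 54+504+9·3·12=882; k=5: 336+0+9·14·12=1848 → min 636.
Length 5: A₁..A₅: k=1: 0+498+10·9·14=1758; k=2: 810+336+10·9·14=2406; k=3: 342+84+10·2·14=706; k=4: 402+0+10·3·14=822 → min 706 | A₂..A₆: k=2: 0+636+9·9·12=1608; k=3: 162+420+9·2·12=798; k=4: 216+504+9·3·12=1044; k=5: 498+0+9·14·12=2010 → min 798.
Top-level splits: k=1: (A₁..A₁)·(A₂..A₆) → 0+798+10·9·12 = 1878; k=2: (A₁..A₂)·(A₃..A₆) → 810+636+10·9·12 = 2526; k=3: (A₁..A₃)·(A₄..A₆) → 342+420+10·2·12 = 1002; k=4: (A₁..A₄)·(A₅..A₆) → 402+504+10·3·12 = 1266; k=5: (A₁..A₅)·(A₆..A₆) → 706+0+10·14·12 = 2386.
Best split is after A₃, i.e. k = 3.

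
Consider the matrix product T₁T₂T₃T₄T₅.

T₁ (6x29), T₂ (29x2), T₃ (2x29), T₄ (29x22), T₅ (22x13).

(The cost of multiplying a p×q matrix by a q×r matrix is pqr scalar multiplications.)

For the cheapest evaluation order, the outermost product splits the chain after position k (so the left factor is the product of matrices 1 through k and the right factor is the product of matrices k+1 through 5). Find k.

2

Adjacent pairs: T₁T₂ = 6·29·2 = 348; T₂T₃ = 29·2·29 = 1682; T₃T₄ = 2·29·22 = 1276; T₄T₅ = 29·22·13 = 8294.
Length 3: T₁..T₃: k=1: 0+1682+6·29·29=6728; k=2: 348+0+6·2·29=696 → min 696 | T₂..T₄: k=2: 0+1276+29·2·22=2552; k=3: 1682+0+29·29·22=20184 → min 2552 | T₃..T₅: k=3: 0+8294+2·29·13=9048; k=4: 1276+0+2·22·13=1848 → min 1848.
Length 4: T₁..T₄: k=1: 0+2552+6·29·22=6380; k=2: 348+1276+6·2·22=1888; k=3: 696+0+6·29·22=4524 → min 1888 | T₂..T₅: k=2: 0+1848+29·2·13=2602; k=3: 1682+8294+29·29·13=20909; k=4: 2552+0+29·22·13=10846 → min 2602.
Top-level splits: k=1: (T₁..T₁)·(T₂..T₅) → 0+2602+6·29·13 = 4864; k=2: (T₁..T₂)·(T₃..T₅) → 348+1848+6·2·13 = 2352; k=3: (T₁..T₃)·(T₄..T₅) → 696+8294+6·29·13 = 11252; k=4: (T₁..T₄)·(T₅..T₅) → 1888+0+6·22·13 = 3604.
Best split is after T₂, i.e. k = 2.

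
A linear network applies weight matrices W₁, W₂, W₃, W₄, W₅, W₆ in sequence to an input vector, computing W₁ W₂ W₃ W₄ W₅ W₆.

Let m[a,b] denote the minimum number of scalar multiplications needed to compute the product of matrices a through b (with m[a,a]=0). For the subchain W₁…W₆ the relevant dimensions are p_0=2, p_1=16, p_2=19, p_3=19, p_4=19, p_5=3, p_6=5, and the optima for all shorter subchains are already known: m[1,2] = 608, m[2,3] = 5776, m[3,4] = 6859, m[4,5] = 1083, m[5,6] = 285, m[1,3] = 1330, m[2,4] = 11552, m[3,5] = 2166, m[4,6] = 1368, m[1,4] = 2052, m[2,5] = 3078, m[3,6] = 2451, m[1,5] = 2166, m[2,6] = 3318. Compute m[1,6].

2196

m[1,6] = min over k∈[1,5] of m[1,k]+m[k+1,6]+p_{0}·p_k·p_{6}.
k=1: 0 + 3318 + 2·16·5 = 3478; k=2: 608 + 2451 + 2·19·5 = 3249; k=3: 1330 + 1368 + 2·19·5 = 2888; k=4: 2052 + 285 + 2·19·5 = 2527; k=5: 2166 + 0 + 2·3·5 = 2196.
Minimum: 2196 at k=5.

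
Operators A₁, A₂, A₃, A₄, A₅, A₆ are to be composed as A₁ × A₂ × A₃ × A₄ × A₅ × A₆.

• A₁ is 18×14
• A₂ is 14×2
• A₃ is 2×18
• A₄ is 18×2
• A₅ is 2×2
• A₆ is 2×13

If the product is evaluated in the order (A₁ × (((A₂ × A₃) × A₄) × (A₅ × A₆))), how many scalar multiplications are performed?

(A₂ × A₃): 14×2 by 2×18 → 14×18, cost 14·2·18 = 504
((A₂ × A₃) × A₄): 14×18 by 18×2 → 14×2, cost 14·18·2 = 504; cumulative 1008
(A₅ × A₆): 2×2 by 2×13 → 2×13, cost 2·2·13 = 52
(((A₂ × A₃) × A₄) × (A₅ × A₆)): 14×2 by 2×13 → 14×13, cost 14·2·13 = 364; cumulative 1424
(A₁ × (((A₂ × A₃) × A₄) × (A₅ × A₆))): 18×14 by 14×13 → 18×13, cost 18·14·13 = 3276; cumulative 4700
Total: 4700 scalar multiplications.

4700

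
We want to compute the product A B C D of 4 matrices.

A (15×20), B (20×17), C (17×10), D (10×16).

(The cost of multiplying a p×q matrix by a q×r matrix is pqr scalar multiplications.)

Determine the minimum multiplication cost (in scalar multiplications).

8800

Adjacent pairs: AB = 15·20·17 = 5100; BC = 20·17·10 = 3400; CD = 17·10·16 = 2720.
Length 3: A..C: k=1: 0+3400+15·20·10=6400; k=2: 5100+0+15·17·10=7650 → min 6400 | B..D: k=2: 0+2720+20·17·16=8160; k=3: 3400+0+20·10·16=6600 → min 6600.
Length 4: A..D: k=1: 0+6600+15·20·16=11400; k=2: 5100+2720+15·17·16=11900; k=3: 6400+0+15·10·16=8800 → min 8800.
Optimal order: ((A (B C)) D) with cost 8800.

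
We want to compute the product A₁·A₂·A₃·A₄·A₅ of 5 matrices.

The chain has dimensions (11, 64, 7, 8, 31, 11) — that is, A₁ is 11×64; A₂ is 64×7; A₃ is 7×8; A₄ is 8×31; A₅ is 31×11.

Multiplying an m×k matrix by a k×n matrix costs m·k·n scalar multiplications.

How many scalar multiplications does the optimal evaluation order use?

Adjacent pairs: A₁A₂ = 11·64·7 = 4928; A₂A₃ = 64·7·8 = 3584; A₃A₄ = 7·8·31 = 1736; A₄A₅ = 8·31·11 = 2728.
Length 3: A₁..A₃: k=1: 0+3584+11·64·8=9216; k=2: 4928+0+11·7·8=5544 → min 5544 | A₂..A₄: k=2: 0+1736+64·7·31=15624; k=3: 3584+0+64·8·31=19456 → min 15624 | A₃..A₅: k=3: 0+2728+7·8·11=3344; k=4: 1736+0+7·31·11=4123 → min 3344.
Length 4: A₁..A₄: k=1: 0+15624+11·64·31=37448; k=2: 4928+1736+11·7·31=9051; k=3: 5544+0+11·8·31=8272 → min 8272 | A₂..A₅: k=2: 0+3344+64·7·11=8272; k=3: 3584+2728+64·8·11=11944; k=4: 15624+0+64·31·11=37448 → min 8272.
Length 5: A₁..A₅: k=1: 0+8272+11·64·11=16016; k=2: 4928+3344+11·7·11=9119; k=3: 5544+2728+11·8·11=9240; k=4: 8272+0+11·31·11=12023 → min 9119.
Optimal order: ((A₁·A₂)·(A₃·(A₄·A₅))) with cost 9119.

9119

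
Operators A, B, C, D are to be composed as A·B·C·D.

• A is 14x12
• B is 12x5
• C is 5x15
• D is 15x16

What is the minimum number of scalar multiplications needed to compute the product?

3160

Adjacent pairs: AB = 14·12·5 = 840; BC = 12·5·15 = 900; CD = 5·15·16 = 1200.
Length 3: A..C: k=1: 0+900+14·12·15=3420; k=2: 840+0+14·5·15=1890 → min 1890 | B..D: k=2: 0+1200+12·5·16=2160; k=3: 900+0+12·15·16=3780 → min 2160.
Length 4: A..D: k=1: 0+2160+14·12·16=4848; k=2: 840+1200+14·5·16=3160; k=3: 1890+0+14·15·16=5250 → min 3160.
Optimal order: ((A·B)·(C·D)) with cost 3160.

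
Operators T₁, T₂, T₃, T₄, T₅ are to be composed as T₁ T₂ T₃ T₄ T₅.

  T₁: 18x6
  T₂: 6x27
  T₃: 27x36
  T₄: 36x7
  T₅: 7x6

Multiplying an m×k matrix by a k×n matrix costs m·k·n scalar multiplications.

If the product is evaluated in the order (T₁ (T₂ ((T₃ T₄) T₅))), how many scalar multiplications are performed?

(T₃ T₄): 27×36 by 36×7 → 27×7, cost 27·36·7 = 6804
((T₃ T₄) T₅): 27×7 by 7×6 → 27×6, cost 27·7·6 = 1134; cumulative 7938
(T₂ ((T₃ T₄) T₅)): 6×27 by 27×6 → 6×6, cost 6·27·6 = 972; cumulative 8910
(T₁ (T₂ ((T₃ T₄) T₅))): 18×6 by 6×6 → 18×6, cost 18·6·6 = 648; cumulative 9558
Total: 9558 scalar multiplications.

9558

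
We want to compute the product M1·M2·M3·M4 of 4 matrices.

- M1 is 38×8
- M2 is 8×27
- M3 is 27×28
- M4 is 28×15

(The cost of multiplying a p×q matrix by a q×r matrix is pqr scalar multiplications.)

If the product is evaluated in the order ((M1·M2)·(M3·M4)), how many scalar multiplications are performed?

34938

(M1·M2): 38×8 by 8×27 → 38×27, cost 38·8·27 = 8208
(M3·M4): 27×28 by 28×15 → 27×15, cost 27·28·15 = 11340
((M1·M2)·(M3·M4)): 38×27 by 27×15 → 38×15, cost 38·27·15 = 15390; cumulative 34938
Total: 34938 scalar multiplications.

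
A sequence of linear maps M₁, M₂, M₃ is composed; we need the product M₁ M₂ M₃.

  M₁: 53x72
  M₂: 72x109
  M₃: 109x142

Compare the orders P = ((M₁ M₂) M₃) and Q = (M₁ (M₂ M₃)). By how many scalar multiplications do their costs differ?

Order P = ((M₁ M₂) M₃): (M₁ M₂): 53×72 by 72×109 → 53×109, cost 53·72·109 = 415944; ((M₁ M₂) M₃): 53×109 by 109×142 → 53×142, cost 53·109·142 = 820334; cumulative 1236278. Total 1236278.
Order Q = (M₁ (M₂ M₃)): (M₂ M₃): 72×109 by 109×142 → 72×142, cost 72·109·142 = 1114416; (M₁ (M₂ M₃)): 53×72 by 72×142 → 53×142, cost 53·72·142 = 541872; cumulative 1656288. Total 1656288.
Difference: |1236278 − 1656288| = 420010.

420010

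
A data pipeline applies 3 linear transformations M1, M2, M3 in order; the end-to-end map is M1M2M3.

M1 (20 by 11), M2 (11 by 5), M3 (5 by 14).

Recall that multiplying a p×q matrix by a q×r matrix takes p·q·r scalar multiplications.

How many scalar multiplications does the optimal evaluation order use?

2500

Order (M1(M2M3)): (M2M3): 11×5 by 5×14 → 11×14, cost 11·5·14 = 770; (M1(M2M3)): 20×11 by 11×14 → 20×14, cost 20·11·14 = 3080; cumulative 3850. Total 3850.
Order ((M1M2)M3): (M1M2): 20×11 by 11×5 → 20×5, cost 20·11·5 = 1100; ((M1M2)M3): 20×5 by 5×14 → 20×14, cost 20·5·14 = 1400; cumulative 2500. Total 2500.
Minimum: 2500.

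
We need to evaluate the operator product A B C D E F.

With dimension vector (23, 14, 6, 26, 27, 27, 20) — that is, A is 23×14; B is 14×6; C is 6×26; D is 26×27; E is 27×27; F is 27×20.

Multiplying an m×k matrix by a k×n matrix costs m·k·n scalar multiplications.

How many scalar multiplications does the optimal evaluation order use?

16518

Adjacent pairs: AB = 23·14·6 = 1932; BC = 14·6·26 = 2184; CD = 6·26·27 = 4212; DE = 26·27·27 = 18954; EF = 27·27·20 = 14580.
Length 3: A..C: k=1: 0+2184+23·14·26=10556; k=2: 1932+0+23·6·26=5520 → min 5520 | B..D: k=2: 0+4212+14·6·27=6480; k=3: 2184+0+14·26·27=12012 → min 6480 | C..E: k=3: 0+18954+6·26·27=23166; k=4: 4212+0+6·27·27=8586 → min 8586 | D..F: k=4: 0+14580+26·27·20=28620; k=5: 18954+0+26·27·20=32994 → min 28620.
Length 4: A..D: k=1: 0+6480+23·14·27=15174; k=2: 1932+4212+23·6·27=9870; k=3: 5520+0+23·26·27=21666 → min 9870 | B..E: k=2: 0+8586+14·6·27=10854; k=3: 2184+18954+14·26·27=30966; k=4: 6480+0+14·27·27=16686 → min 10854 | C..F: k=3: 0+28620+6·26·20=31740; k=4: 4212+14580+6·27·20=22032; k=5: 8586+0+6·27·20=11826 → min 11826.
Length 5: A..E: k=1: 0+10854+23·14·27=19548; k=2: 1932+8586+23·6·27=14244; k=3: 5520+18954+23·26·27=40620; k=4: 9870+0+23·27·27=26637 → min 14244 | B..F: k=2: 0+11826+14·6·20=13506; k=3: 2184+28620+14·26·20=38084; k=4: 6480+14580+14·27·20=28620; k=5: 10854+0+14·27·20=18414 → min 13506.
Length 6: A..F: k=1: 0+13506+23·14·20=19946; k=2: 1932+11826+23·6·20=16518; k=3: 5520+28620+23·26·20=46100; k=4: 9870+14580+23·27·20=36870; k=5: 14244+0+23·27·20=26664 → min 16518.
Optimal order: ((A B) (((C D) E) F)) with cost 16518.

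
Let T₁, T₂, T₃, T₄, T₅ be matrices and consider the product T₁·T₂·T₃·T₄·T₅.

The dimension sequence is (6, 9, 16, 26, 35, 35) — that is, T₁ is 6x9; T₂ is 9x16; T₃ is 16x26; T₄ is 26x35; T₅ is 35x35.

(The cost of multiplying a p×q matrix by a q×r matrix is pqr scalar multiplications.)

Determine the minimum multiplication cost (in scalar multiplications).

Adjacent pairs: T₁T₂ = 6·9·16 = 864; T₂T₃ = 9·16·26 = 3744; T₃T₄ = 16·26·35 = 14560; T₄T₅ = 26·35·35 = 31850.
Length 3: T₁..T₃: k=1: 0+3744+6·9·26=5148; k=2: 864+0+6·16·26=3360 → min 3360 | T₂..T₄: k=2: 0+14560+9·16·35=19600; k=3: 3744+0+9·26·35=11934 → min 11934 | T₃..T₅: k=3: 0+31850+16·26·35=46410; k=4: 14560+0+16·35·35=34160 → min 34160.
Length 4: T₁..T₄: k=1: 0+11934+6·9·35=13824; k=2: 864+14560+6·16·35=18784; k=3: 3360+0+6·26·35=8820 → min 8820 | T₂..T₅: k=2: 0+34160+9·16·35=39200; k=3: 3744+31850+9·26·35=43784; k=4: 11934+0+9·35·35=22959 → min 22959.
Length 5: T₁..T₅: k=1: 0+22959+6·9·35=24849; k=2: 864+34160+6·16·35=38384; k=3: 3360+31850+6·26·35=40670; k=4: 8820+0+6·35·35=16170 → min 16170.
Optimal order: ((((T₁·T₂)·T₃)·T₄)·T₅) with cost 16170.

16170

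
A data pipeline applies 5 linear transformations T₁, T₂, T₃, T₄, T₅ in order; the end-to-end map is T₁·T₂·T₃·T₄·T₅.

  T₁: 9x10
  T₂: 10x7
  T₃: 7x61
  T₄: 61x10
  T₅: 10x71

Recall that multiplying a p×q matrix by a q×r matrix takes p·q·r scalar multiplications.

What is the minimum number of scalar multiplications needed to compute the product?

11920

Adjacent pairs: T₁T₂ = 9·10·7 = 630; T₂T₃ = 10·7·61 = 4270; T₃T₄ = 7·61·10 = 4270; T₄T₅ = 61·10·71 = 43310.
Length 3: T₁..T₃: k=1: 0+4270+9·10·61=9760; k=2: 630+0+9·7·61=4473 → min 4473 | T₂..T₄: k=2: 0+4270+10·7·10=4970; k=3: 4270+0+10·61·10=10370 → min 4970 | T₃..T₅: k=3: 0+43310+7·61·71=73627; k=4: 4270+0+7·10·71=9240 → min 9240.
Length 4: T₁..T₄: k=1: 0+4970+9·10·10=5870; k=2: 630+4270+9·7·10=5530; k=3: 4473+0+9·61·10=9963 → min 5530 | T₂..T₅: k=2: 0+9240+10·7·71=14210; k=3: 4270+43310+10·61·71=90890; k=4: 4970+0+10·10·71=12070 → min 12070.
Length 5: T₁..T₅: k=1: 0+12070+9·10·71=18460; k=2: 630+9240+9·7·71=14343; k=3: 4473+43310+9·61·71=86762; k=4: 5530+0+9·10·71=11920 → min 11920.
Optimal order: (((T₁·T₂)·(T₃·T₄))·T₅) with cost 11920.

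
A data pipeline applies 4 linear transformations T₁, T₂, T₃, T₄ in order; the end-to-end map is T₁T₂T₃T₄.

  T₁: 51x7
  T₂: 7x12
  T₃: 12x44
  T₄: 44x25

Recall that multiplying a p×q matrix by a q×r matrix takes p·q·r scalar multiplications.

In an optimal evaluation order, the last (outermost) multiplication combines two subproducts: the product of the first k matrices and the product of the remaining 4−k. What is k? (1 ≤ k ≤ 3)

Adjacent pairs: T₁T₂ = 51·7·12 = 4284; T₂T₃ = 7·12·44 = 3696; T₃T₄ = 12·44·25 = 13200.
Length 3: T₁..T₃: k=1: 0+3696+51·7·44=19404; k=2: 4284+0+51·12·44=31212 → min 19404 | T₂..T₄: k=2: 0+13200+7·12·25=15300; k=3: 3696+0+7·44·25=11396 → min 11396.
Top-level splits: k=1: (T₁..T₁)·(T₂..T₄) → 0+11396+51·7·25 = 20321; k=2: (T₁..T₂)·(T₃..T₄) → 4284+13200+51·12·25 = 32784; k=3: (T₁..T₃)·(T₄..T₄) → 19404+0+51·44·25 = 75504.
Best split is after T₁, i.e. k = 1.

1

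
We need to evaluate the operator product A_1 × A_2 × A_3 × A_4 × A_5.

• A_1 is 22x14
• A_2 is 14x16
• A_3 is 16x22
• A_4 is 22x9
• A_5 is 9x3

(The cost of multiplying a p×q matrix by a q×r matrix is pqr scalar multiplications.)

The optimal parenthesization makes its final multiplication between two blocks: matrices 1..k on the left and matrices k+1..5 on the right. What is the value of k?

Adjacent pairs: A_1A_2 = 22·14·16 = 4928; A_2A_3 = 14·16·22 = 4928; A_3A_4 = 16·22·9 = 3168; A_4A_5 = 22·9·3 = 594.
Length 3: A_1..A_3: k=1: 0+4928+22·14·22=11704; k=2: 4928+0+22·16·22=12672 → min 11704 | A_2..A_4: k=2: 0+3168+14·16·9=5184; k=3: 4928+0+14·22·9=7700 → min 5184 | A_3..A_5: k=3: 0+594+16·22·3=1650; k=4: 3168+0+16·9·3=3600 → min 1650.
Length 4: A_1..A_4: k=1: 0+5184+22·14·9=7956; k=2: 4928+3168+22·16·9=11264; k=3: 11704+0+22·22·9=16060 → min 7956 | A_2..A_5: k=2: 0+1650+14·16·3=2322; k=3: 4928+594+14·22·3=6446; k=4: 5184+0+14·9·3=5562 → min 2322.
Top-level splits: k=1: (A_1..A_1)·(A_2..A_5) → 0+2322+22·14·3 = 3246; k=2: (A_1..A_2)·(A_3..A_5) → 4928+1650+22·16·3 = 7634; k=3: (A_1..A_3)·(A_4..A_5) → 11704+594+22·22·3 = 13750; k=4: (A_1..A_4)·(A_5..A_5) → 7956+0+22·9·3 = 8550.
Best split is after A_1, i.e. k = 1.

1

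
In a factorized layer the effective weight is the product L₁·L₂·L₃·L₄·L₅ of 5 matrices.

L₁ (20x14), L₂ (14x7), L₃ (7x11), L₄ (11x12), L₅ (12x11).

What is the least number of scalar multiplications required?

Adjacent pairs: L₁L₂ = 20·14·7 = 1960; L₂L₃ = 14·7·11 = 1078; L₃L₄ = 7·11·12 = 924; L₄L₅ = 11·12·11 = 1452.
Length 3: L₁..L₃: k=1: 0+1078+20·14·11=4158; k=2: 1960+0+20·7·11=3500 → min 3500 | L₂..L₄: k=2: 0+924+14·7·12=2100; k=3: 1078+0+14·11·12=2926 → min 2100 | L₃..L₅: k=3: 0+1452+7·11·11=2299; k=4: 924+0+7·12·11=1848 → min 1848.
Length 4: L₁..L₄: k=1: 0+2100+20·14·12=5460; k=2: 1960+924+20·7·12=4564; k=3: 3500+0+20·11·12=6140 → min 4564 | L₂..L₅: k=2: 0+1848+14·7·11=2926; k=3: 1078+1452+14·11·11=4224; k=4: 2100+0+14·12·11=3948 → min 2926.
Length 5: L₁..L₅: k=1: 0+2926+20·14·11=6006; k=2: 1960+1848+20·7·11=5348; k=3: 3500+1452+20·11·11=7372; k=4: 4564+0+20·12·11=7204 → min 5348.
Optimal order: ((L₁·L₂)·((L₃·L₄)·L₅)) with cost 5348.

5348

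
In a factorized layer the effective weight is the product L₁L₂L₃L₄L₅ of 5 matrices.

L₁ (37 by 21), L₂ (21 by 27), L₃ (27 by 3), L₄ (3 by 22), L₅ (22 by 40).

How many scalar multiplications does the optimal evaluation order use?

Adjacent pairs: L₁L₂ = 37·21·27 = 20979; L₂L₃ = 21·27·3 = 1701; L₃L₄ = 27·3·22 = 1782; L₄L₅ = 3·22·40 = 2640.
Length 3: L₁..L₃: k=1: 0+1701+37·21·3=4032; k=2: 20979+0+37·27·3=23976 → min 4032 | L₂..L₄: k=2: 0+1782+21·27·22=14256; k=3: 1701+0+21·3·22=3087 → min 3087 | L₃..L₅: k=3: 0+2640+27·3·40=5880; k=4: 1782+0+27·22·40=25542 → min 5880.
Length 4: L₁..L₄: k=1: 0+3087+37·21·22=20181; k=2: 20979+1782+37·27·22=44739; k=3: 4032+0+37·3·22=6474 → min 6474 | L₂..L₅: k=2: 0+5880+21·27·40=28560; k=3: 1701+2640+21·3·40=6861; k=4: 3087+0+21·22·40=21567 → min 6861.
Length 5: L₁..L₅: k=1: 0+6861+37·21·40=37941; k=2: 20979+5880+37·27·40=66819; k=3: 4032+2640+37·3·40=11112; k=4: 6474+0+37·22·40=39034 → min 11112.
Optimal order: ((L₁(L₂L₃))(L₄L₅)) with cost 11112.

11112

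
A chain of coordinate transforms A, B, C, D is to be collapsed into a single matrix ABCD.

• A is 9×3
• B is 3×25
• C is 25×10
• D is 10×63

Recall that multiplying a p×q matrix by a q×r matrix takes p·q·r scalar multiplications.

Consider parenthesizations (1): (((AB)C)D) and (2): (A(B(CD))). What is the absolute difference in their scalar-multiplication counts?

13581

Order (1) = (((AB)C)D): (AB): 9×3 by 3×25 → 9×25, cost 9·3·25 = 675; ((AB)C): 9×25 by 25×10 → 9×10, cost 9·25·10 = 2250; cumulative 2925; (((AB)C)D): 9×10 by 10×63 → 9×63, cost 9·10·63 = 5670; cumulative 8595. Total 8595.
Order (2) = (A(B(CD))): (CD): 25×10 by 10×63 → 25×63, cost 25·10·63 = 15750; (B(CD)): 3×25 by 25×63 → 3×63, cost 3·25·63 = 4725; cumulative 20475; (A(B(CD))): 9×3 by 3×63 → 9×63, cost 9·3·63 = 1701; cumulative 22176. Total 22176.
Difference: |8595 − 22176| = 13581.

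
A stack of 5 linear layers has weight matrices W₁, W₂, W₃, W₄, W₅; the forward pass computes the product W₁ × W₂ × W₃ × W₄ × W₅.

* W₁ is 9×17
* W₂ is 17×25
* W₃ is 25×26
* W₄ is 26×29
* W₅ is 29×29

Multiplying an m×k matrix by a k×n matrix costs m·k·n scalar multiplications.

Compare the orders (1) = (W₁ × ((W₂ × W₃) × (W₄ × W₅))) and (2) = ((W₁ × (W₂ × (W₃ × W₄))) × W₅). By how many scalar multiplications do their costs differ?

Order (1) = (W₁ × ((W₂ × W₃) × (W₄ × W₅))): (W₂ × W₃): 17×25 by 25×26 → 17×26, cost 17·25·26 = 11050; (W₄ × W₅): 26×29 by 29×29 → 26×29, cost 26·29·29 = 21866; ((W₂ × W₃) × (W₄ × W₅)): 17×26 by 26×29 → 17×29, cost 17·26·29 = 12818; cumulative 45734; (W₁ × ((W₂ × W₃) × (W₄ × W₅))): 9×17 by 17×29 → 9×29, cost 9·17·29 = 4437; cumulative 50171. Total 50171.
Order (2) = ((W₁ × (W₂ × (W₃ × W₄))) × W₅): (W₃ × W₄): 25×26 by 26×29 → 25×29, cost 25·26·29 = 18850; (W₂ × (W₃ × W₄)): 17×25 by 25×29 → 17×29, cost 17·25·29 = 12325; cumulative 31175; (W₁ × (W₂ × (W₃ × W₄))): 9×17 by 17×29 → 9×29, cost 9·17·29 = 4437; cumulative 35612; ((W₁ × (W₂ × (W₃ × W₄))) × W₅): 9×29 by 29×29 → 9×29, cost 9·29·29 = 7569; cumulative 43181. Total 43181.
Difference: |50171 − 43181| = 6990.

6990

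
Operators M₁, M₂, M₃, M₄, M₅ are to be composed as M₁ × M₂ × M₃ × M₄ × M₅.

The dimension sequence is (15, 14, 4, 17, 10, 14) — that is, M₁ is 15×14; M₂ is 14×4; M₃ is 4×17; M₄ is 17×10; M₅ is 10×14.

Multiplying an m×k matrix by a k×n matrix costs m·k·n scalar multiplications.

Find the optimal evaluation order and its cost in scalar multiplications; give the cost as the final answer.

2920

Adjacent pairs: M₁M₂ = 15·14·4 = 840; M₂M₃ = 14·4·17 = 952; M₃M₄ = 4·17·10 = 680; M₄M₅ = 17·10·14 = 2380.
Length 3: M₁..M₃: k=1: 0+952+15·14·17=4522; k=2: 840+0+15·4·17=1860 → min 1860 | M₂..M₄: k=2: 0+680+14·4·10=1240; k=3: 952+0+14·17·10=3332 → min 1240 | M₃..M₅: k=3: 0+2380+4·17·14=3332; k=4: 680+0+4·10·14=1240 → min 1240.
Length 4: M₁..M₄: k=1: 0+1240+15·14·10=3340; k=2: 840+680+15·4·10=2120; k=3: 1860+0+15·17·10=4410 → min 2120 | M₂..M₅: k=2: 0+1240+14·4·14=2024; k=3: 952+2380+14·17·14=6664; k=4: 1240+0+14·10·14=3200 → min 2024.
Length 5: M₁..M₅: k=1: 0+2024+15·14·14=4964; k=2: 840+1240+15·4·14=2920; k=3: 1860+2380+15·17·14=7810; k=4: 2120+0+15·10·14=4220 → min 2920.
Optimal parenthesization: ((M₁ × M₂) × ((M₃ × M₄) × M₅)) with cost 2920.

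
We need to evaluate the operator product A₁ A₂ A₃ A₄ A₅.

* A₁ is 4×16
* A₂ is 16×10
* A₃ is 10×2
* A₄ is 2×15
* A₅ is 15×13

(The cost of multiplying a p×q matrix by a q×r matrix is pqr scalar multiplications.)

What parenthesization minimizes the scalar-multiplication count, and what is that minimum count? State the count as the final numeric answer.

Adjacent pairs: A₁A₂ = 4·16·10 = 640; A₂A₃ = 16·10·2 = 320; A₃A₄ = 10·2·15 = 300; A₄A₅ = 2·15·13 = 390.
Length 3: A₁..A₃: k=1: 0+320+4·16·2=448; k=2: 640+0+4·10·2=720 → min 448 | A₂..A₄: k=2: 0+300+16·10·15=2700; k=3: 320+0+16·2·15=800 → min 800 | A₃..A₅: k=3: 0+390+10·2·13=650; k=4: 300+0+10·15·13=2250 → min 650.
Length 4: A₁..A₄: k=1: 0+800+4·16·15=1760; k=2: 640+300+4·10·15=1540; k=3: 448+0+4·2·15=568 → min 568 | A₂..A₅: k=2: 0+650+16·10·13=2730; k=3: 320+390+16·2·13=1126; k=4: 800+0+16·15·13=3920 → min 1126.
Length 5: A₁..A₅: k=1: 0+1126+4·16·13=1958; k=2: 640+650+4·10·13=1810; k=3: 448+390+4·2·13=942; k=4: 568+0+4·15·13=1348 → min 942.
Optimal parenthesization: ((A₁ (A₂ A₃)) (A₄ A₅)) with cost 942.

942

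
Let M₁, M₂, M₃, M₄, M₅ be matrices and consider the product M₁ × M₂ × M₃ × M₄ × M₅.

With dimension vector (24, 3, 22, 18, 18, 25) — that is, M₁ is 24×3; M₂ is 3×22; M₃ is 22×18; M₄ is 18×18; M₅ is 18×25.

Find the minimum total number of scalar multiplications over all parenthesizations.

5310

Adjacent pairs: M₁M₂ = 24·3·22 = 1584; M₂M₃ = 3·22·18 = 1188; M₃M₄ = 22·18·18 = 7128; M₄M₅ = 18·18·25 = 8100.
Length 3: M₁..M₃: k=1: 0+1188+24·3·18=2484; k=2: 1584+0+24·22·18=11088 → min 2484 | M₂..M₄: k=2: 0+7128+3·22·18=8316; k=3: 1188+0+3·18·18=2160 → min 2160 | M₃..M₅: k=3: 0+8100+22·18·25=18000; k=4: 7128+0+22·18·25=17028 → min 17028.
Length 4: M₁..M₄: k=1: 0+2160+24·3·18=3456; k=2: 1584+7128+24·22·18=18216; k=3: 2484+0+24·18·18=10260 → min 3456 | M₂..M₅: k=2: 0+17028+3·22·25=18678; k=3: 1188+8100+3·18·25=10638; k=4: 2160+0+3·18·25=3510 → min 3510.
Length 5: M₁..M₅: k=1: 0+3510+24·3·25=5310; k=2: 1584+17028+24·22·25=31812; k=3: 2484+8100+24·18·25=21384; k=4: 3456+0+24·18·25=14256 → min 5310.
Optimal order: (M₁ × (((M₂ × M₃) × M₄) × M₅)) with cost 5310.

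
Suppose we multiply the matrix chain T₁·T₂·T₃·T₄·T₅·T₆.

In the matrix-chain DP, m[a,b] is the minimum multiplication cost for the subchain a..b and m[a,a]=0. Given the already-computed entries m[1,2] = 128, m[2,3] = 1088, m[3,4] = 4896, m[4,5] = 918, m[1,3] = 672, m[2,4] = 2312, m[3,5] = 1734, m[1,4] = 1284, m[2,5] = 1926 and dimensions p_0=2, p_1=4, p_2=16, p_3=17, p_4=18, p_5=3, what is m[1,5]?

1392

m[1,5] = min over k∈[1,4] of m[1,k]+m[k+1,5]+p_{0}·p_k·p_{5}.
k=1: 0 + 1926 + 2·4·3 = 1950; k=2: 128 + 1734 + 2·16·3 = 1958; k=3: 672 + 918 + 2·17·3 = 1692; k=4: 1284 + 0 + 2·18·3 = 1392.
Minimum: 1392 at k=4.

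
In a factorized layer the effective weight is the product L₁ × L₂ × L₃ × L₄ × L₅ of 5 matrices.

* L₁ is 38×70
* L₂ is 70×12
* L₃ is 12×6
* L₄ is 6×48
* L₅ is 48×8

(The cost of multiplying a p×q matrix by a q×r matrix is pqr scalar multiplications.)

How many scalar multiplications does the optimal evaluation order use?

25128

Adjacent pairs: L₁L₂ = 38·70·12 = 31920; L₂L₃ = 70·12·6 = 5040; L₃L₄ = 12·6·48 = 3456; L₄L₅ = 6·48·8 = 2304.
Length 3: L₁..L₃: k=1: 0+5040+38·70·6=21000; k=2: 31920+0+38·12·6=34656 → min 21000 | L₂..L₄: k=2: 0+3456+70·12·48=43776; k=3: 5040+0+70·6·48=25200 → min 25200 | L₃..L₅: k=3: 0+2304+12·6·8=2880; k=4: 3456+0+12·48·8=8064 → min 2880.
Length 4: L₁..L₄: k=1: 0+25200+38·70·48=152880; k=2: 31920+3456+38·12·48=57264; k=3: 21000+0+38·6·48=31944 → min 31944 | L₂..L₅: k=2: 0+2880+70·12·8=9600; k=3: 5040+2304+70·6·8=10704; k=4: 25200+0+70·48·8=52080 → min 9600.
Length 5: L₁..L₅: k=1: 0+9600+38·70·8=30880; k=2: 31920+2880+38·12·8=38448; k=3: 21000+2304+38·6·8=25128; k=4: 31944+0+38·48·8=46536 → min 25128.
Optimal order: ((L₁ × (L₂ × L₃)) × (L₄ × L₅)) with cost 25128.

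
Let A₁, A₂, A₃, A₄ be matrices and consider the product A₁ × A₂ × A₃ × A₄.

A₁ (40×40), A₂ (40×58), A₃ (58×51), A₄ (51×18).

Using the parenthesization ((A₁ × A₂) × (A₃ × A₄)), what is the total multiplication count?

(A₁ × A₂): 40×40 by 40×58 → 40×58, cost 40·40·58 = 92800
(A₃ × A₄): 58×51 by 51×18 → 58×18, cost 58·51·18 = 53244
((A₁ × A₂) × (A₃ × A₄)): 40×58 by 58×18 → 40×18, cost 40·58·18 = 41760; cumulative 187804
Total: 187804 scalar multiplications.

187804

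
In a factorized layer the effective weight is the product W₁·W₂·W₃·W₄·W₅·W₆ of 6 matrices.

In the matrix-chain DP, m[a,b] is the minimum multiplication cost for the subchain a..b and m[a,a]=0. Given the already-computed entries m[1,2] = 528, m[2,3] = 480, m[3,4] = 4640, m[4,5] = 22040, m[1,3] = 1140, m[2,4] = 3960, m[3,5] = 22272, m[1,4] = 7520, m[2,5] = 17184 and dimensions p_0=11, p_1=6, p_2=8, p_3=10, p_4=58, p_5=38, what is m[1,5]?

m[1,5] = min over k∈[1,4] of m[1,k]+m[k+1,5]+p_{0}·p_k·p_{5}.
k=1: 0 + 17184 + 11·6·38 = 19692; k=2: 528 + 22272 + 11·8·38 = 26144; k=3: 1140 + 22040 + 11·10·38 = 27360; k=4: 7520 + 0 + 11·58·38 = 31764.
Minimum: 19692 at k=1.

19692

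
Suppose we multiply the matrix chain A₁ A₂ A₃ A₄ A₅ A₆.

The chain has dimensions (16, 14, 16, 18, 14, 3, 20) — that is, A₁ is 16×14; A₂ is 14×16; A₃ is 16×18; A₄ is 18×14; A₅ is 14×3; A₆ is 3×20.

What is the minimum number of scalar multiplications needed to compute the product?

3924

Adjacent pairs: A₁A₂ = 16·14·16 = 3584; A₂A₃ = 14·16·18 = 4032; A₃A₄ = 16·18·14 = 4032; A₄A₅ = 18·14·3 = 756; A₅A₆ = 14·3·20 = 840.
Length 3: A₁..A₃: k=1: 0+4032+16·14·18=8064; k=2: 3584+0+16·16·18=8192 → min 8064 | A₂..A₄: k=2: 0+4032+14·16·14=7168; k=3: 4032+0+14·18·14=7560 → min 7168 | A₃..A₅: k=3: 0+756+16·18·3=1620; k=4: 4032+0+16·14·3=4704 → min 1620 | A₄..A₆: k=4: 0+840+18·14·20=5880; k=5: 756+0+18·3·20=1836 → min 1836.
Length 4: A₁..A₄: k=1: 0+7168+16·14·14=10304; k=2: 3584+4032+16·16·14=11200; k=3: 8064+0+16·18·14=12096 → min 10304 | A₂..A₅: k=2: 0+1620+14·16·3=2292; k=3: 4032+756+14·18·3=5544; k=4: 7168+0+14·14·3=7756 → min 2292 | A₃..A₆: k=3: 0+1836+16·18·20=7596; k=4: 4032+840+16·14·20=9352; k=5: 1620+0+16·3·20=2580 → min 2580.
Length 5: A₁..A₅: k=1: 0+2292+16·14·3=2964; k=2: 3584+1620+16·16·3=5972; k=3: 8064+756+16·18·3=9684; k=4: 10304+0+16·14·3=10976 → min 2964 | A₂..A₆: k=2: 0+2580+14·16·20=7060; k=3: 4032+1836+14·18·20=10908; k=4: 7168+840+14·14·20=11928; k=5: 2292+0+14·3·20=3132 → min 3132.
Length 6: A₁..A₆: k=1: 0+3132+16·14·20=7612; k=2: 3584+2580+16·16·20=11284; k=3: 8064+1836+16·18·20=15660; k=4: 10304+840+16·14·20=15624; k=5: 2964+0+16·3·20=3924 → min 3924.
Optimal order: ((A₁ (A₂ (A₃ (A₄ A₅)))) A₆) with cost 3924.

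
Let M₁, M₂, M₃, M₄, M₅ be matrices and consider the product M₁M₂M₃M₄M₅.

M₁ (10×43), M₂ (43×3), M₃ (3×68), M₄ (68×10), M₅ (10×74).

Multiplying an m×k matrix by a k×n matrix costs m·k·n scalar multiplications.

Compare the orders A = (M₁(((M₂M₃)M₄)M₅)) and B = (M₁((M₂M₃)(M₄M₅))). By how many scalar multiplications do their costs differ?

Order A = (M₁(((M₂M₃)M₄)M₅)): (M₂M₃): 43×3 by 3×68 → 43×68, cost 43·3·68 = 8772; ((M₂M₃)M₄): 43×68 by 68×10 → 43×10, cost 43·68·10 = 29240; cumulative 38012; (((M₂M₃)M₄)M₅): 43×10 by 10×74 → 43×74, cost 43·10·74 = 31820; cumulative 69832; (M₁(((M₂M₃)M₄)M₅)): 10×43 by 43×74 → 10×74, cost 10·43·74 = 31820; cumulative 101652. Total 101652.
Order B = (M₁((M₂M₃)(M₄M₅))): (M₂M₃): 43×3 by 3×68 → 43×68, cost 43·3·68 = 8772; (M₄M₅): 68×10 by 10×74 → 68×74, cost 68·10·74 = 50320; ((M₂M₃)(M₄M₅)): 43×68 by 68×74 → 43×74, cost 43·68·74 = 216376; cumulative 275468; (M₁((M₂M₃)(M₄M₅))): 10×43 by 43×74 → 10×74, cost 10·43·74 = 31820; cumulative 307288. Total 307288.
Difference: |101652 − 307288| = 205636.

205636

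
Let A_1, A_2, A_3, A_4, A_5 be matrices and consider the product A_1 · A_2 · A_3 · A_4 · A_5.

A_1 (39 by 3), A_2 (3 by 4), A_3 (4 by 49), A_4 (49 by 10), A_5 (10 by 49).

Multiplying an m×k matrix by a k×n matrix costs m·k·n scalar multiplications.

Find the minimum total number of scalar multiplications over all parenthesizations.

9261

Adjacent pairs: A_1A_2 = 39·3·4 = 468; A_2A_3 = 3·4·49 = 588; A_3A_4 = 4·49·10 = 1960; A_4A_5 = 49·10·49 = 24010.
Length 3: A_1..A_3: k=1: 0+588+39·3·49=6321; k=2: 468+0+39·4·49=8112 → min 6321 | A_2..A_4: k=2: 0+1960+3·4·10=2080; k=3: 588+0+3·49·10=2058 → min 2058 | A_3..A_5: k=3: 0+24010+4·49·49=33614; k=4: 1960+0+4·10·49=3920 → min 3920.
Length 4: A_1..A_4: k=1: 0+2058+39·3·10=3228; k=2: 468+1960+39·4·10=3988; k=3: 6321+0+39·49·10=25431 → min 3228 | A_2..A_5: k=2: 0+3920+3·4·49=4508; k=3: 588+24010+3·49·49=31801; k=4: 2058+0+3·10·49=3528 → min 3528.
Length 5: A_1..A_5: k=1: 0+3528+39·3·49=9261; k=2: 468+3920+39·4·49=12032; k=3: 6321+24010+39·49·49=123970; k=4: 3228+0+39·10·49=22338 → min 9261.
Optimal order: (A_1 · (((A_2 · A_3) · A_4) · A_5)) with cost 9261.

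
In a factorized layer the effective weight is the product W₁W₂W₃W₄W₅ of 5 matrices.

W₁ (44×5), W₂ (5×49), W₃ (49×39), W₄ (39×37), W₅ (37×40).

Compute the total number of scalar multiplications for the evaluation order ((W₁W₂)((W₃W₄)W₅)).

(W₁W₂): 44×5 by 5×49 → 44×49, cost 44·5·49 = 10780
(W₃W₄): 49×39 by 39×37 → 49×37, cost 49·39·37 = 70707
((W₃W₄)W₅): 49×37 by 37×40 → 49×40, cost 49·37·40 = 72520; cumulative 143227
((W₁W₂)((W₃W₄)W₅)): 44×49 by 49×40 → 44×40, cost 44·49·40 = 86240; cumulative 240247
Total: 240247 scalar multiplications.

240247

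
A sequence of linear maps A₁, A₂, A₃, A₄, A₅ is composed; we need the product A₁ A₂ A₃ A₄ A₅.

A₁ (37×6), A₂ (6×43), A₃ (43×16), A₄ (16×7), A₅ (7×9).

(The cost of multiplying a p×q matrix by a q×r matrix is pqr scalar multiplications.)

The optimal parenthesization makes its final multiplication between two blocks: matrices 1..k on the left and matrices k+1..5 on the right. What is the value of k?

Adjacent pairs: A₁A₂ = 37·6·43 = 9546; A₂A₃ = 6·43·16 = 4128; A₃A₄ = 43·16·7 = 4816; A₄A₅ = 16·7·9 = 1008.
Length 3: A₁..A₃: k=1: 0+4128+37·6·16=7680; k=2: 9546+0+37·43·16=35002 → min 7680 | A₂..A₄: k=2: 0+4816+6·43·7=6622; k=3: 4128+0+6·16·7=4800 → min 4800 | A₃..A₅: k=3: 0+1008+43·16·9=7200; k=4: 4816+0+43·7·9=7525 → min 7200.
Length 4: A₁..A₄: k=1: 0+4800+37·6·7=6354; k=2: 9546+4816+37·43·7=25499; k=3: 7680+0+37·16·7=11824 → min 6354 | A₂..A₅: k=2: 0+7200+6·43·9=9522; k=3: 4128+1008+6·16·9=6000; k=4: 4800+0+6·7·9=5178 → min 5178.
Top-level splits: k=1: (A₁..A₁)·(A₂..A₅) → 0+5178+37·6·9 = 7176; k=2: (A₁..A₂)·(A₃..A₅) → 9546+7200+37·43·9 = 31065; k=3: (A₁..A₃)·(A₄..A₅) → 7680+1008+37·16·9 = 14016; k=4: (A₁..A₄)·(A₅..A₅) → 6354+0+37·7·9 = 8685.
Best split is after A₁, i.e. k = 1.

1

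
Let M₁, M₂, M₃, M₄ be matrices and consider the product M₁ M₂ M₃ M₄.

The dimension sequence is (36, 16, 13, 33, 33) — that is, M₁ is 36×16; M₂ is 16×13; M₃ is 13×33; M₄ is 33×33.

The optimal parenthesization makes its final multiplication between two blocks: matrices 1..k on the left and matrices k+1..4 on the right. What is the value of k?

Adjacent pairs: M₁M₂ = 36·16·13 = 7488; M₂M₃ = 16·13·33 = 6864; M₃M₄ = 13·33·33 = 14157.
Length 3: M₁..M₃: k=1: 0+6864+36·16·33=25872; k=2: 7488+0+36·13·33=22932 → min 22932 | M₂..M₄: k=2: 0+14157+16·13·33=21021; k=3: 6864+0+16·33·33=24288 → min 21021.
Top-level splits: k=1: (M₁..M₁)·(M₂..M₄) → 0+21021+36·16·33 = 40029; k=2: (M₁..M₂)·(M₃..M₄) → 7488+14157+36·13·33 = 37089; k=3: (M₁..M₃)·(M₄..M₄) → 22932+0+36·33·33 = 62136.
Best split is after M₂, i.e. k = 2.

2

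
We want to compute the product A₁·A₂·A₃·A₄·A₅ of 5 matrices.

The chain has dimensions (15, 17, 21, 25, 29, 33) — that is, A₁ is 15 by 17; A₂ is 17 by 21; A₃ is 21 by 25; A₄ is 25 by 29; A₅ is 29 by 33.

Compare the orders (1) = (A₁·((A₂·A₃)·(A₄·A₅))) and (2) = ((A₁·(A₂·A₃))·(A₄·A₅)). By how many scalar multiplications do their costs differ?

3690

Order (1) = (A₁·((A₂·A₃)·(A₄·A₅))): (A₂·A₃): 17×21 by 21×25 → 17×25, cost 17·21·25 = 8925; (A₄·A₅): 25×29 by 29×33 → 25×33, cost 25·29·33 = 23925; ((A₂·A₃)·(A₄·A₅)): 17×25 by 25×33 → 17×33, cost 17·25·33 = 14025; cumulative 46875; (A₁·((A₂·A₃)·(A₄·A₅))): 15×17 by 17×33 → 15×33, cost 15·17·33 = 8415; cumulative 55290. Total 55290.
Order (2) = ((A₁·(A₂·A₃))·(A₄·A₅)): (A₂·A₃): 17×21 by 21×25 → 17×25, cost 17·21·25 = 8925; (A₁·(A₂·A₃)): 15×17 by 17×25 → 15×25, cost 15·17·25 = 6375; cumulative 15300; (A₄·A₅): 25×29 by 29×33 → 25×33, cost 25·29·33 = 23925; ((A₁·(A₂·A₃))·(A₄·A₅)): 15×25 by 25×33 → 15×33, cost 15·25·33 = 12375; cumulative 51600. Total 51600.
Difference: |55290 − 51600| = 3690.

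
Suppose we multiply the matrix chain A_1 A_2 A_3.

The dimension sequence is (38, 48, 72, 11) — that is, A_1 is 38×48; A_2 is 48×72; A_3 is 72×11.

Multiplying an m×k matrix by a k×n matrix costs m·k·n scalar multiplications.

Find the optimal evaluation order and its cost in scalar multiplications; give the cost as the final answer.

(A_1 (A_2 A_3)): cost 58080.
((A_1 A_2) A_3): cost 161424.
Optimal: (A_1 (A_2 A_3)) with cost 58080.

58080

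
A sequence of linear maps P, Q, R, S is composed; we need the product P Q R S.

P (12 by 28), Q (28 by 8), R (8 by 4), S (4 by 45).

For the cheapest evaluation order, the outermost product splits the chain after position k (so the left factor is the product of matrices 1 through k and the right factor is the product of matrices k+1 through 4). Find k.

Adjacent pairs: PQ = 12·28·8 = 2688; QR = 28·8·4 = 896; RS = 8·4·45 = 1440.
Length 3: P..R: k=1: 0+896+12·28·4=2240; k=2: 2688+0+12·8·4=3072 → min 2240 | Q..S: k=2: 0+1440+28·8·45=11520; k=3: 896+0+28·4·45=5936 → min 5936.
Top-level splits: k=1: (P..P)·(Q..S) → 0+5936+12·28·45 = 21056; k=2: (P..Q)·(R..S) → 2688+1440+12·8·45 = 8448; k=3: (P..R)·(S..S) → 2240+0+12·4·45 = 4400.
Best split is after R, i.e. k = 3.

3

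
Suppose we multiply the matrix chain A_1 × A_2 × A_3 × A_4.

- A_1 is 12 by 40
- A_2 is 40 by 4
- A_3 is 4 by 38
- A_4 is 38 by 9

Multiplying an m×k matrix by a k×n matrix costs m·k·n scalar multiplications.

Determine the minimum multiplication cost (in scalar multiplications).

Adjacent pairs: A_1A_2 = 12·40·4 = 1920; A_2A_3 = 40·4·38 = 6080; A_3A_4 = 4·38·9 = 1368.
Length 3: A_1..A_3: k=1: 0+6080+12·40·38=24320; k=2: 1920+0+12·4·38=3744 → min 3744 | A_2..A_4: k=2: 0+1368+40·4·9=2808; k=3: 6080+0+40·38·9=19760 → min 2808.
Length 4: A_1..A_4: k=1: 0+2808+12·40·9=7128; k=2: 1920+1368+12·4·9=3720; k=3: 3744+0+12·38·9=7848 → min 3720.
Optimal order: ((A_1 × A_2) × (A_3 × A_4)) with cost 3720.

3720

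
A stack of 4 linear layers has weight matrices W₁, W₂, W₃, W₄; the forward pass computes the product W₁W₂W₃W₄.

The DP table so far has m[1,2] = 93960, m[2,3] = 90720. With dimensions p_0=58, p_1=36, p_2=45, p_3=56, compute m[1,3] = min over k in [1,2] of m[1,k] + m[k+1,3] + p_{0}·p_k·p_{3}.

207648

m[1,3] = min over k∈[1,2] of m[1,k]+m[k+1,3]+p_{0}·p_k·p_{3}.
k=1: 0 + 90720 + 58·36·56 = 207648; k=2: 93960 + 0 + 58·45·56 = 240120.
Minimum: 207648 at k=1.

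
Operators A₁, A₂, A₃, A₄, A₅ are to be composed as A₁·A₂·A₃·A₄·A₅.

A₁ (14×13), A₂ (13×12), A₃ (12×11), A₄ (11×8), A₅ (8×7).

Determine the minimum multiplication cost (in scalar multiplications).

Adjacent pairs: A₁A₂ = 14·13·12 = 2184; A₂A₃ = 13·12·11 = 1716; A₃A₄ = 12·11·8 = 1056; A₄A₅ = 11·8·7 = 616.
Length 3: A₁..A₃: k=1: 0+1716+14·13·11=3718; k=2: 2184+0+14·12·11=4032 → min 3718 | A₂..A₄: k=2: 0+1056+13·12·8=2304; k=3: 1716+0+13·11·8=2860 → min 2304 | A₃..A₅: k=3: 0+616+12·11·7=1540; k=4: 1056+0+12·8·7=1728 → min 1540.
Length 4: A₁..A₄: k=1: 0+2304+14·13·8=3760; k=2: 2184+1056+14·12·8=4584; k=3: 3718+0+14·11·8=4950 → min 3760 | A₂..A₅: k=2: 0+1540+13·12·7=2632; k=3: 1716+616+13·11·7=3333; k=4: 2304+0+13·8·7=3032 → min 2632.
Length 5: A₁..A₅: k=1: 0+2632+14·13·7=3906; k=2: 2184+1540+14·12·7=4900; k=3: 3718+616+14·11·7=5412; k=4: 3760+0+14·8·7=4544 → min 3906.
Optimal order: (A₁·(A₂·(A₃·(A₄·A₅)))) with cost 3906.

3906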